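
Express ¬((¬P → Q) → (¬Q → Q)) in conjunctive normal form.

¬((¬P → Q) → (¬Q → Q))
⇔ ¬(¬(¬P → Q) ∨ (¬Q → Q))   [eliminate →]
⇔ ¬(¬(¬¬P ∨ Q) ∨ (¬Q → Q))   [eliminate →]
⇔ ¬(¬(¬¬P ∨ Q) ∨ ¬¬Q ∨ Q)   [eliminate →]
⇔ ¬¬(¬¬P ∨ Q) ∧ ¬¬¬Q ∧ ¬Q   [De Morgan]
⇔ (¬¬P ∨ Q) ∧ ¬¬¬Q ∧ ¬Q   [double negation]
⇔ (P ∨ Q) ∧ ¬¬¬Q ∧ ¬Q   [double negation]
⇔ (P ∨ Q) ∧ ¬Q ∧ ¬Q   [double negation]
⇔ (P ∨ Q) ∧ ¬Q   [simplify]

(P ∨ Q) ∧ ¬Q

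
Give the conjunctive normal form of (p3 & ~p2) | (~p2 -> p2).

p3 | p2

(p3 & ~p2) | (~p2 -> p2)
≡ (p3 & ~p2) | ~~p2 | p2   [eliminate ->]
≡ (p3 & ~p2) | p2 | p2   [double negation]
≡ (p3 | p2 | p2) & (~p2 | p2 | p2)   [distribute | over &]
≡ p3 | p2   [simplify]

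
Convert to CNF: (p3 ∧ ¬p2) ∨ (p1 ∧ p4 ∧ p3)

(p3 ∧ ¬p2) ∨ (p1 ∧ p4 ∧ p3)
≡ (p3 ∨ p1) ∧ (p3 ∨ p4) ∧ (p3 ∨ p3) ∧ (¬p2 ∨ p1) ∧ (¬p2 ∨ p4) ∧ (¬p2 ∨ p3)   [distribute ∨ over ∧]
≡ p3 ∧ (¬p2 ∨ p1) ∧ (¬p2 ∨ p4)   [simplify]

p3 ∧ (¬p2 ∨ p1) ∧ (¬p2 ∨ p4)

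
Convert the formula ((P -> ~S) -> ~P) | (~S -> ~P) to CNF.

((P -> ~S) -> ~P) | (~S -> ~P)
= ~(P -> ~S) | ~P | (~S -> ~P)
= ~(~P | ~S) | ~P | (~S -> ~P)
= ~(~P | ~S) | ~P | ~~S | ~P
= (~~P & ~~S) | ~P | ~~S | ~P
= (P & ~~S) | ~P | ~~S | ~P
= (P & S) | ~P | ~~S | ~P
= (P & S) | ~P | S | ~P
= (P | ~P | S | ~P) & (S | ~P | S | ~P)
= S | ~P

S | ~P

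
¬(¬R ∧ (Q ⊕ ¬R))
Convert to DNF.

¬(¬R ∧ (Q ⊕ ¬R))
= ¬(¬R ∧ ((Q ∧ ¬¬R) ∨ (¬Q ∧ ¬R)))   (expand ⊕)
= ¬¬R ∨ ¬((Q ∧ ¬¬R) ∨ (¬Q ∧ ¬R))   (De Morgan)
= R ∨ ¬((Q ∧ ¬¬R) ∨ (¬Q ∧ ¬R))   (double negation)
= R ∨ (¬(Q ∧ ¬¬R) ∧ ¬(¬Q ∧ ¬R))   (De Morgan)
= R ∨ ((¬Q ∨ ¬¬¬R) ∧ ¬(¬Q ∧ ¬R))   (De Morgan)
= R ∨ ((¬Q ∨ ¬R) ∧ ¬(¬Q ∧ ¬R))   (double negation)
= R ∨ ((¬Q ∨ ¬R) ∧ (¬¬Q ∨ ¬¬R))   (De Morgan)
= R ∨ ((¬Q ∨ ¬R) ∧ (Q ∨ ¬¬R))   (double negation)
= R ∨ ((¬Q ∨ ¬R) ∧ (Q ∨ R))   (double negation)
= R ∨ (¬Q ∧ Q) ∨ (¬Q ∧ R) ∨ (¬R ∧ Q) ∨ (¬R ∧ R)   (distribute ∧ over ∨)
= R ∨ (¬R ∧ Q)   (simplify)

R ∨ (¬R ∧ Q)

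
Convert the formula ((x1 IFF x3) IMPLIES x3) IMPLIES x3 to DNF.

(NOT x1 AND NOT x3) OR x3

((x1 IFF x3) IMPLIES x3) IMPLIES x3
≡ NOT ((x1 IFF x3) IMPLIES x3) OR x3   [eliminate IMPLIES]
≡ NOT (NOT (x1 IFF x3) OR x3) OR x3   [eliminate IMPLIES]
≡ NOT (NOT ((x1 IMPLIES x3) AND (x3 IMPLIES x1)) OR x3) OR x3   [eliminate IFF]
≡ NOT (NOT ((NOT x1 OR x3) AND (x3 IMPLIES x1)) OR x3) OR x3   [eliminate IMPLIES]
≡ NOT (NOT ((NOT x1 OR x3) AND (NOT x3 OR x1)) OR x3) OR x3   [eliminate IMPLIES]
≡ (NOT NOT ((NOT x1 OR x3) AND (NOT x3 OR x1)) AND NOT x3) OR x3   [De Morgan]
≡ ((NOT x1 OR x3) AND (NOT x3 OR x1) AND NOT x3) OR x3   [double negation]
≡ (NOT x1 AND NOT x3 AND NOT x3) OR (NOT x1 AND x1 AND NOT x3) OR (x3 AND NOT x3 AND NOT x3) OR (x3 AND x1 AND NOT x3) OR x3   [distribute AND over OR]
≡ (NOT x1 AND NOT x3) OR x3   [simplify]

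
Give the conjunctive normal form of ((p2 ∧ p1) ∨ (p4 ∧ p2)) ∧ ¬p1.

((p2 ∧ p1) ∨ (p4 ∧ p2)) ∧ ¬p1
⇔ (p2 ∨ p4) ∧ (p2 ∨ p2) ∧ (p1 ∨ p4) ∧ (p1 ∨ p2) ∧ ¬p1   [distribute ∨ over ∧]
⇔ p2 ∧ (p1 ∨ p4) ∧ ¬p1   [simplify]

p2 ∧ (p1 ∨ p4) ∧ ¬p1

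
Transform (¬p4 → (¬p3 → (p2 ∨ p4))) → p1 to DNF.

(¬p4 ∧ ¬p3 ∧ ¬p2) ∨ p1

(¬p4 → (¬p3 → (p2 ∨ p4))) → p1
⇔ ¬(¬p4 → (¬p3 → (p2 ∨ p4))) ∨ p1   (eliminate →)
⇔ ¬(¬¬p4 ∨ (¬p3 → (p2 ∨ p4))) ∨ p1   (eliminate →)
⇔ ¬(¬¬p4 ∨ ¬¬p3 ∨ p2 ∨ p4) ∨ p1   (eliminate →)
⇔ (¬¬¬p4 ∧ ¬¬¬p3 ∧ ¬p2 ∧ ¬p4) ∨ p1   (De Morgan)
⇔ (¬p4 ∧ ¬¬¬p3 ∧ ¬p2 ∧ ¬p4) ∨ p1   (double negation)
⇔ (¬p4 ∧ ¬p3 ∧ ¬p2 ∧ ¬p4) ∨ p1   (double negation)
⇔ (¬p4 ∧ ¬p3 ∧ ¬p2) ∨ p1   (simplify)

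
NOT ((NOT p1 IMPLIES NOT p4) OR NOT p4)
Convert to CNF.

NOT p1 AND p4

NOT ((NOT p1 IMPLIES NOT p4) OR NOT p4)
⇔ NOT (NOT NOT p1 OR NOT p4 OR NOT p4)
⇔ NOT NOT NOT p1 AND NOT NOT p4 AND NOT NOT p4
⇔ NOT p1 AND NOT NOT p4 AND NOT NOT p4
⇔ NOT p1 AND p4 AND NOT NOT p4
⇔ NOT p1 AND p4 AND p4
⇔ NOT p1 AND p4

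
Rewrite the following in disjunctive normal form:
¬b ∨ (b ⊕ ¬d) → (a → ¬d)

¬b ∨ (b ⊕ ¬d) → (a → ¬d)
≡ ¬(¬b ∨ (b ⊕ ¬d)) ∨ (a → ¬d)   (eliminate →)
≡ ¬(¬b ∨ b ∧ ¬¬d ∨ ¬b ∧ ¬d) ∨ (a → ¬d)   (expand ⊕)
≡ ¬(¬b ∨ b ∧ ¬¬d ∨ ¬b ∧ ¬d) ∨ ¬a ∨ ¬d   (eliminate →)
≡ ¬¬b ∧ ¬(b ∧ ¬¬d) ∧ ¬(¬b ∧ ¬d) ∨ ¬a ∨ ¬d   (De Morgan)
≡ b ∧ ¬(b ∧ ¬¬d) ∧ ¬(¬b ∧ ¬d) ∨ ¬a ∨ ¬d   (double negation)
≡ b ∧ (¬b ∨ ¬¬¬d) ∧ ¬(¬b ∧ ¬d) ∨ ¬a ∨ ¬d   (De Morgan)
≡ b ∧ (¬b ∨ ¬d) ∧ ¬(¬b ∧ ¬d) ∨ ¬a ∨ ¬d   (double negation)
≡ b ∧ (¬b ∨ ¬d) ∧ (¬¬b ∨ ¬¬d) ∨ ¬a ∨ ¬d   (De Morgan)
≡ b ∧ (¬b ∨ ¬d) ∧ (b ∨ ¬¬d) ∨ ¬a ∨ ¬d   (double negation)
≡ b ∧ (¬b ∨ ¬d) ∧ (b ∨ d) ∨ ¬a ∨ ¬d   (double negation)
≡ b ∧ ¬b ∧ b ∨ b ∧ ¬b ∧ d ∨ b ∧ ¬d ∧ b ∨ b ∧ ¬d ∧ d ∨ ¬a ∨ ¬d   (distribute ∧ over ∨)
≡ ¬a ∨ ¬d   (simplify)

¬a ∨ ¬d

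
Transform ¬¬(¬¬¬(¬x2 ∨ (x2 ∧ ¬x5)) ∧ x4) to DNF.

x2 ∧ x5 ∧ x4

¬¬(¬¬¬(¬x2 ∨ (x2 ∧ ¬x5)) ∧ x4)
= ¬¬¬(¬x2 ∨ (x2 ∧ ¬x5)) ∧ x4
= ¬(¬x2 ∨ (x2 ∧ ¬x5)) ∧ x4
= ¬¬x2 ∧ ¬(x2 ∧ ¬x5) ∧ x4
= x2 ∧ ¬(x2 ∧ ¬x5) ∧ x4
= x2 ∧ (¬x2 ∨ ¬¬x5) ∧ x4
= x2 ∧ (¬x2 ∨ x5) ∧ x4
= (x2 ∧ ¬x2 ∧ x4) ∨ (x2 ∧ x5 ∧ x4)
= x2 ∧ x5 ∧ x4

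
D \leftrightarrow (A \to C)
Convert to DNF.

(\lnot D \land A \land \lnot C) \lor (\lnot A \land D) \lor (C \land D)

D \leftrightarrow (A \to C)
≡ (D \to (A \to C)) \land ((A \to C) \to D)
≡ (\lnot D \lor (A \to C)) \land ((A \to C) \to D)
≡ (\lnot D \lor \lnot A \lor C) \land ((A \to C) \to D)
≡ (\lnot D \lor \lnot A \lor C) \land (\lnot (A \to C) \lor D)
≡ (\lnot D \lor \lnot A \lor C) \land (\lnot (\lnot A \lor C) \lor D)
≡ (\lnot D \lor \lnot A \lor C) \land ((\lnot \lnot A \land \lnot C) \lor D)
≡ (\lnot D \lor \lnot A \lor C) \land ((A \land \lnot C) \lor D)
≡ (\lnot D \land A \land \lnot C) \lor (\lnot D \land D) \lor (\lnot A \land A \land \lnot C) \lor (\lnot A \land D) \lor (C \land A \land \lnot C) \lor (C \land D)
≡ (\lnot D \land A \land \lnot C) \lor (\lnot A \land D) \lor (C \land D)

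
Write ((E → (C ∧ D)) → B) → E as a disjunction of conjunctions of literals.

(¬E ∧ ¬B) ∨ (C ∧ D ∧ ¬B) ∨ E

((E → (C ∧ D)) → B) → E
⇔ ¬((E → (C ∧ D)) → B) ∨ E   [eliminate →]
⇔ ¬(¬(E → (C ∧ D)) ∨ B) ∨ E   [eliminate →]
⇔ ¬(¬(¬E ∨ (C ∧ D)) ∨ B) ∨ E   [eliminate →]
⇔ (¬¬(¬E ∨ (C ∧ D)) ∧ ¬B) ∨ E   [De Morgan]
⇔ ((¬E ∨ (C ∧ D)) ∧ ¬B) ∨ E   [double negation]
⇔ (¬E ∧ ¬B) ∨ (C ∧ D ∧ ¬B) ∨ E   [distribute ∧ over ∨]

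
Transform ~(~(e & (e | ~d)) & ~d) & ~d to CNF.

~(~(e & (e | ~d)) & ~d) & ~d
≡ (~~(e & (e | ~d)) | ~~d) & ~d   [De Morgan]
≡ ((e & (e | ~d)) | ~~d) & ~d   [double negation]
≡ ((e & (e | ~d)) | d) & ~d   [double negation]
≡ (e | d) & (e | ~d | d) & ~d   [distribute | over &]
≡ (e | d) & ~d   [simplify]

(e | d) & ~d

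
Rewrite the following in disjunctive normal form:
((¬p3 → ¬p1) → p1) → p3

((¬p3 → ¬p1) → p1) → p3
= ¬((¬p3 → ¬p1) → p1) ∨ p3   — eliminate →
= ¬(¬(¬p3 → ¬p1) ∨ p1) ∨ p3   — eliminate →
= ¬(¬(¬¬p3 ∨ ¬p1) ∨ p1) ∨ p3   — eliminate →
= (¬¬(¬¬p3 ∨ ¬p1) ∧ ¬p1) ∨ p3   — De Morgan
= ((¬¬p3 ∨ ¬p1) ∧ ¬p1) ∨ p3   — double negation
= ((p3 ∨ ¬p1) ∧ ¬p1) ∨ p3   — double negation
= (p3 ∧ ¬p1) ∨ (¬p1 ∧ ¬p1) ∨ p3   — distribute ∧ over ∨
= ¬p1 ∨ p3   — simplify

¬p1 ∨ p3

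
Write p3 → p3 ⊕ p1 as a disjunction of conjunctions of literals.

p3 → p3 ⊕ p1
= ¬p3 ∨ (p3 ⊕ p1)   — eliminate →
= ¬p3 ∨ p3 ∧ ¬p1 ∨ ¬p3 ∧ p1   — expand ⊕
= ¬p3 ∨ p3 ∧ ¬p1   — simplify

¬p3 ∨ p3 ∧ ¬p1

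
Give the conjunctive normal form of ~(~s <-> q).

~(~s <-> q)
⇔ ~((~s -> q) & (q -> ~s))
⇔ ~((~~s | q) & (q -> ~s))
⇔ ~((~~s | q) & (~q | ~s))
⇔ ~(~~s | q) | ~(~q | ~s)
⇔ (~~~s & ~q) | ~(~q | ~s)
⇔ (~s & ~q) | ~(~q | ~s)
⇔ (~s & ~q) | (~~q & ~~s)
⇔ (~s & ~q) | (q & ~~s)
⇔ (~s & ~q) | (q & s)
⇔ (~s | q) & (~s | s) & (~q | q) & (~q | s)
⇔ (~s | q) & (~q | s)

(~s | q) & (~q | s)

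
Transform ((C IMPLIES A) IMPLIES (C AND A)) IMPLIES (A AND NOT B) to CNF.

((C IMPLIES A) IMPLIES (C AND A)) IMPLIES (A AND NOT B)
≡ NOT ((C IMPLIES A) IMPLIES (C AND A)) OR (A AND NOT B)   — eliminate IMPLIES
≡ NOT (NOT (C IMPLIES A) OR (C AND A)) OR (A AND NOT B)   — eliminate IMPLIES
≡ NOT (NOT (NOT C OR A) OR (C AND A)) OR (A AND NOT B)   — eliminate IMPLIES
≡ (NOT NOT (NOT C OR A) AND NOT (C AND A)) OR (A AND NOT B)   — De Morgan
≡ ((NOT C OR A) AND NOT (C AND A)) OR (A AND NOT B)   — double negation
≡ ((NOT C OR A) AND (NOT C OR NOT A)) OR (A AND NOT B)   — De Morgan
≡ (NOT C OR A OR A) AND (NOT C OR A OR NOT B) AND (NOT C OR NOT A OR A) AND (NOT C OR NOT A OR NOT B)   — distribute OR over AND
≡ (NOT C OR A) AND (NOT C OR NOT A OR NOT B)   — simplify

(NOT C OR A) AND (NOT C OR NOT A OR NOT B)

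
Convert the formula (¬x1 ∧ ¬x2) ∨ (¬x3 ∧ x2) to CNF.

(¬x1 ∨ ¬x3) ∧ (¬x1 ∨ x2) ∧ (¬x2 ∨ ¬x3)

(¬x1 ∧ ¬x2) ∨ (¬x3 ∧ x2)
⇔ (¬x1 ∨ ¬x3) ∧ (¬x1 ∨ x2) ∧ (¬x2 ∨ ¬x3) ∧ (¬x2 ∨ x2)   — distribute ∨ over ∧
⇔ (¬x1 ∨ ¬x3) ∧ (¬x1 ∨ x2) ∧ (¬x2 ∨ ¬x3)   — simplify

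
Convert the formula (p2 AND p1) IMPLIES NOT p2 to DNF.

NOT p2 OR NOT p1

(p2 AND p1) IMPLIES NOT p2
≡ NOT (p2 AND p1) OR NOT p2
≡ NOT p2 OR NOT p1 OR NOT p2
≡ NOT p2 OR NOT p1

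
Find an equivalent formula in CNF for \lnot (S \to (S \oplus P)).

\lnot (S \to (S \oplus P))
≡ \lnot (\lnot S \lor (S \oplus P))   [eliminate \to]
≡ \lnot (\lnot S \lor ((S \lor P) \land \lnot (S \land P)))   [expand \oplus]
≡ \lnot \lnot S \land \lnot ((S \lor P) \land \lnot (S \land P))   [De Morgan]
≡ S \land \lnot ((S \lor P) \land \lnot (S \land P))   [double negation]
≡ S \land (\lnot (S \lor P) \lor \lnot \lnot (S \land P))   [De Morgan]
≡ S \land ((\lnot S \land \lnot P) \lor \lnot \lnot (S \land P))   [De Morgan]
≡ S \land ((\lnot S \land \lnot P) \lor (S \land P))   [double negation]
≡ S \land (\lnot S \lor S) \land (\lnot S \lor P) \land (\lnot P \lor S) \land (\lnot P \lor P)   [distribute \lor over \land]
≡ S \land (\lnot S \lor P)   [simplify]

S \land (\lnot S \lor P)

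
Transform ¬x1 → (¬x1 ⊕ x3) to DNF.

x1 ∨ (¬x1 ∧ ¬x3)

¬x1 → (¬x1 ⊕ x3)
≡ ¬¬x1 ∨ (¬x1 ⊕ x3)
≡ ¬¬x1 ∨ (¬x1 ∧ ¬x3) ∨ (¬¬x1 ∧ x3)
≡ x1 ∨ (¬x1 ∧ ¬x3) ∨ (¬¬x1 ∧ x3)
≡ x1 ∨ (¬x1 ∧ ¬x3) ∨ (x1 ∧ x3)
≡ x1 ∨ (¬x1 ∧ ¬x3)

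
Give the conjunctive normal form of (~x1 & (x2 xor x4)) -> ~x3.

(~x1 & (x2 xor x4)) -> ~x3
≡ ~(~x1 & (x2 xor x4)) | ~x3   [eliminate ->]
≡ ~(~x1 & (x2 | x4) & ~(x2 & x4)) | ~x3   [expand xor]
≡ ~~x1 | ~(x2 | x4) | ~~(x2 & x4) | ~x3   [De Morgan]
≡ x1 | ~(x2 | x4) | ~~(x2 & x4) | ~x3   [double negation]
≡ x1 | (~x2 & ~x4) | ~~(x2 & x4) | ~x3   [De Morgan]
≡ x1 | (~x2 & ~x4) | (x2 & x4) | ~x3   [double negation]
≡ (x1 | ~x2 | x2 | ~x3) & (x1 | ~x2 | x4 | ~x3) & (x1 | ~x4 | x2 | ~x3) & (x1 | ~x4 | x4 | ~x3)   [distribute | over &]
≡ (x1 | ~x2 | x4 | ~x3) & (x1 | ~x4 | x2 | ~x3)   [simplify]

(x1 | ~x2 | x4 | ~x3) & (x1 | ~x4 | x2 | ~x3)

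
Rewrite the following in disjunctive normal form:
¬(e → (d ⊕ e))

¬(e → (d ⊕ e))
≡ ¬(¬e ∨ (d ⊕ e))   [eliminate →]
≡ ¬(¬e ∨ (d ∧ ¬e) ∨ (¬d ∧ e))   [expand ⊕]
≡ ¬¬e ∧ ¬(d ∧ ¬e) ∧ ¬(¬d ∧ e)   [De Morgan]
≡ e ∧ ¬(d ∧ ¬e) ∧ ¬(¬d ∧ e)   [double negation]
≡ e ∧ (¬d ∨ ¬¬e) ∧ ¬(¬d ∧ e)   [De Morgan]
≡ e ∧ (¬d ∨ e) ∧ ¬(¬d ∧ e)   [double negation]
≡ e ∧ (¬d ∨ e) ∧ (¬¬d ∨ ¬e)   [De Morgan]
≡ e ∧ (¬d ∨ e) ∧ (d ∨ ¬e)   [double negation]
≡ (e ∧ ¬d ∧ d) ∨ (e ∧ ¬d ∧ ¬e) ∨ (e ∧ e ∧ d) ∨ (e ∧ e ∧ ¬e)   [distribute ∧ over ∨]
≡ e ∧ d   [simplify]

e ∧ d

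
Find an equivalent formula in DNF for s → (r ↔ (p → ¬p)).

¬s ∨ (¬r ∧ p) ∨ (¬p ∧ r)

s → (r ↔ (p → ¬p))
= ¬s ∨ (r ↔ (p → ¬p))   — eliminate →
= ¬s ∨ ((r → (p → ¬p)) ∧ ((p → ¬p) → r))   — eliminate ↔
= ¬s ∨ ((¬r ∨ (p → ¬p)) ∧ ((p → ¬p) → r))   — eliminate →
= ¬s ∨ ((¬r ∨ ¬p ∨ ¬p) ∧ ((p → ¬p) → r))   — eliminate →
= ¬s ∨ ((¬r ∨ ¬p ∨ ¬p) ∧ (¬(p → ¬p) ∨ r))   — eliminate →
= ¬s ∨ ((¬r ∨ ¬p ∨ ¬p) ∧ (¬(¬p ∨ ¬p) ∨ r))   — eliminate →
= ¬s ∨ ((¬r ∨ ¬p ∨ ¬p) ∧ ((¬¬p ∧ ¬¬p) ∨ r))   — De Morgan
= ¬s ∨ ((¬r ∨ ¬p ∨ ¬p) ∧ ((p ∧ ¬¬p) ∨ r))   — double negation
= ¬s ∨ ((¬r ∨ ¬p ∨ ¬p) ∧ ((p ∧ p) ∨ r))   — double negation
= ¬s ∨ (¬r ∧ p ∧ p) ∨ (¬r ∧ r) ∨ (¬p ∧ p ∧ p) ∨ (¬p ∧ r) ∨ (¬p ∧ p ∧ p) ∨ (¬p ∧ r)   — distribute ∧ over ∨
= ¬s ∨ (¬r ∧ p) ∨ (¬p ∧ r)   — simplify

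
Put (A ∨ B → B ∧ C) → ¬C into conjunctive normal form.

(A ∨ B ∨ ¬C) ∧ (¬B ∨ ¬C)

(A ∨ B → B ∧ C) → ¬C
⇔ ¬(A ∨ B → B ∧ C) ∨ ¬C   [eliminate →]
⇔ ¬(¬(A ∨ B) ∨ B ∧ C) ∨ ¬C   [eliminate →]
⇔ ¬¬(A ∨ B) ∧ ¬(B ∧ C) ∨ ¬C   [De Morgan]
⇔ (A ∨ B) ∧ ¬(B ∧ C) ∨ ¬C   [double negation]
⇔ (A ∨ B) ∧ (¬B ∨ ¬C) ∨ ¬C   [De Morgan]
⇔ (A ∨ B ∨ ¬C) ∧ (¬B ∨ ¬C ∨ ¬C)   [distribute ∨ over ∧]
⇔ (A ∨ B ∨ ¬C) ∧ (¬B ∨ ¬C)   [simplify]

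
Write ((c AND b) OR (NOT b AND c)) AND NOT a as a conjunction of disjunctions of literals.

((c AND b) OR (NOT b AND c)) AND NOT a
≡ (c OR NOT b) AND (c OR c) AND (b OR NOT b) AND (b OR c) AND NOT a   [distribute OR over AND]
≡ c AND NOT a   [simplify]

c AND NOT a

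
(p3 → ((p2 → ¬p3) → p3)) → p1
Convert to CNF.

(p3 → ((p2 → ¬p3) → p3)) → p1
≡ ¬(p3 → ((p2 → ¬p3) → p3)) ∨ p1   [eliminate →]
≡ ¬(¬p3 ∨ ((p2 → ¬p3) → p3)) ∨ p1   [eliminate →]
≡ ¬(¬p3 ∨ ¬(p2 → ¬p3) ∨ p3) ∨ p1   [eliminate →]
≡ ¬(¬p3 ∨ ¬(¬p2 ∨ ¬p3) ∨ p3) ∨ p1   [eliminate →]
≡ (¬¬p3 ∧ ¬¬(¬p2 ∨ ¬p3) ∧ ¬p3) ∨ p1   [De Morgan]
≡ (p3 ∧ ¬¬(¬p2 ∨ ¬p3) ∧ ¬p3) ∨ p1   [double negation]
≡ (p3 ∧ (¬p2 ∨ ¬p3) ∧ ¬p3) ∨ p1   [double negation]
≡ (p3 ∨ p1) ∧ (¬p2 ∨ ¬p3 ∨ p1) ∧ (¬p3 ∨ p1)   [distribute ∨ over ∧]
≡ (p3 ∨ p1) ∧ (¬p3 ∨ p1)   [simplify]

(p3 ∨ p1) ∧ (¬p3 ∨ p1)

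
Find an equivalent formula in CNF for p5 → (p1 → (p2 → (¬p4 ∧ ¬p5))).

p5 → (p1 → (p2 → (¬p4 ∧ ¬p5)))
≡ ¬p5 ∨ (p1 → (p2 → (¬p4 ∧ ¬p5)))   (eliminate →)
≡ ¬p5 ∨ ¬p1 ∨ (p2 → (¬p4 ∧ ¬p5))   (eliminate →)
≡ ¬p5 ∨ ¬p1 ∨ ¬p2 ∨ (¬p4 ∧ ¬p5)   (eliminate →)
≡ (¬p5 ∨ ¬p1 ∨ ¬p2 ∨ ¬p4) ∧ (¬p5 ∨ ¬p1 ∨ ¬p2 ∨ ¬p5)   (distribute ∨ over ∧)
≡ ¬p5 ∨ ¬p1 ∨ ¬p2   (simplify)

¬p5 ∨ ¬p1 ∨ ¬p2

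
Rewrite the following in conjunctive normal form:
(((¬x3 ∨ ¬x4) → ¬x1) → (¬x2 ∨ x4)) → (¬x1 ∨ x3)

x3 ∨ ¬x1

(((¬x3 ∨ ¬x4) → ¬x1) → (¬x2 ∨ x4)) → (¬x1 ∨ x3)
≡ ¬(((¬x3 ∨ ¬x4) → ¬x1) → (¬x2 ∨ x4)) ∨ ¬x1 ∨ x3
≡ ¬(¬((¬x3 ∨ ¬x4) → ¬x1) ∨ ¬x2 ∨ x4) ∨ ¬x1 ∨ x3
≡ ¬(¬(¬(¬x3 ∨ ¬x4) ∨ ¬x1) ∨ ¬x2 ∨ x4) ∨ ¬x1 ∨ x3
≡ (¬¬(¬(¬x3 ∨ ¬x4) ∨ ¬x1) ∧ ¬¬x2 ∧ ¬x4) ∨ ¬x1 ∨ x3
≡ ((¬(¬x3 ∨ ¬x4) ∨ ¬x1) ∧ ¬¬x2 ∧ ¬x4) ∨ ¬x1 ∨ x3
≡ (((¬¬x3 ∧ ¬¬x4) ∨ ¬x1) ∧ ¬¬x2 ∧ ¬x4) ∨ ¬x1 ∨ x3
≡ (((x3 ∧ ¬¬x4) ∨ ¬x1) ∧ ¬¬x2 ∧ ¬x4) ∨ ¬x1 ∨ x3
≡ (((x3 ∧ x4) ∨ ¬x1) ∧ ¬¬x2 ∧ ¬x4) ∨ ¬x1 ∨ x3
≡ (((x3 ∧ x4) ∨ ¬x1) ∧ x2 ∧ ¬x4) ∨ ¬x1 ∨ x3
≡ (x3 ∨ ¬x1 ∨ ¬x1 ∨ x3) ∧ (x4 ∨ ¬x1 ∨ ¬x1 ∨ x3) ∧ (x2 ∨ ¬x1 ∨ x3) ∧ (¬x4 ∨ ¬x1 ∨ x3)
≡ x3 ∨ ¬x1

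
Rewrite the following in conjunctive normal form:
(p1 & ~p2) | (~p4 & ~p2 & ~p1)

(p1 | ~p4) & ~p2

(p1 & ~p2) | (~p4 & ~p2 & ~p1)
⇔ (p1 | ~p4) & (p1 | ~p2) & (p1 | ~p1) & (~p2 | ~p4) & (~p2 | ~p2) & (~p2 | ~p1)   [distribute | over &]
⇔ (p1 | ~p4) & ~p2   [simplify]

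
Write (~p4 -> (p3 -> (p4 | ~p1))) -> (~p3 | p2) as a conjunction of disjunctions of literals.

(~p4 | ~p3 | p2) & (p1 | ~p3 | p2)

(~p4 -> (p3 -> (p4 | ~p1))) -> (~p3 | p2)
⇔ ~(~p4 -> (p3 -> (p4 | ~p1))) | ~p3 | p2   [eliminate ->]
⇔ ~(~~p4 | (p3 -> (p4 | ~p1))) | ~p3 | p2   [eliminate ->]
⇔ ~(~~p4 | ~p3 | p4 | ~p1) | ~p3 | p2   [eliminate ->]
⇔ (~~~p4 & ~~p3 & ~p4 & ~~p1) | ~p3 | p2   [De Morgan]
⇔ (~p4 & ~~p3 & ~p4 & ~~p1) | ~p3 | p2   [double negation]
⇔ (~p4 & p3 & ~p4 & ~~p1) | ~p3 | p2   [double negation]
⇔ (~p4 & p3 & ~p4 & p1) | ~p3 | p2   [double negation]
⇔ (~p4 | ~p3 | p2) & (p3 | ~p3 | p2) & (~p4 | ~p3 | p2) & (p1 | ~p3 | p2)   [distribute | over &]
⇔ (~p4 | ~p3 | p2) & (p1 | ~p3 | p2)   [simplify]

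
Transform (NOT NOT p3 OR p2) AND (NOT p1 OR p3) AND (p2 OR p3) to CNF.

(p3 OR p2) AND (NOT p1 OR p3)

(NOT NOT p3 OR p2) AND (NOT p1 OR p3) AND (p2 OR p3)
≡ (p3 OR p2) AND (NOT p1 OR p3) AND (p2 OR p3)   [double negation]
≡ (p3 OR p2) AND (NOT p1 OR p3)   [simplify]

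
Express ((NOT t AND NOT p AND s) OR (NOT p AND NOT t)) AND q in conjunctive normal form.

((NOT t AND NOT p AND s) OR (NOT p AND NOT t)) AND q
≡ (NOT t OR NOT p) AND (NOT t OR NOT t) AND (NOT p OR NOT p) AND (NOT p OR NOT t) AND (s OR NOT p) AND (s OR NOT t) AND q   [distribute OR over AND]
≡ NOT t AND NOT p AND q   [simplify]

NOT t AND NOT p AND q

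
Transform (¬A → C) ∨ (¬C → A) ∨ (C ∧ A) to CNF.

(¬A → C) ∨ (¬C → A) ∨ (C ∧ A)
≡ ¬¬A ∨ C ∨ (¬C → A) ∨ (C ∧ A)   [eliminate →]
≡ ¬¬A ∨ C ∨ ¬¬C ∨ A ∨ (C ∧ A)   [eliminate →]
≡ A ∨ C ∨ ¬¬C ∨ A ∨ (C ∧ A)   [double negation]
≡ A ∨ C ∨ C ∨ A ∨ (C ∧ A)   [double negation]
≡ (A ∨ C ∨ C ∨ A ∨ C) ∧ (A ∨ C ∨ C ∨ A ∨ A)   [distribute ∨ over ∧]
≡ A ∨ C   [simplify]

A ∨ C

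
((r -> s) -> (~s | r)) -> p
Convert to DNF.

((r -> s) -> (~s | r)) -> p
= ~((r -> s) -> (~s | r)) | p
= ~(~(r -> s) | ~s | r) | p
= ~(~(~r | s) | ~s | r) | p
= (~~(~r | s) & ~~s & ~r) | p
= ((~r | s) & ~~s & ~r) | p
= ((~r | s) & s & ~r) | p
= (~r & s & ~r) | (s & s & ~r) | p
= (~r & s) | p

(~r & s) | p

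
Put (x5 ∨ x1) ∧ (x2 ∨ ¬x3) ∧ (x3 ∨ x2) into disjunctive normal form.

(x5 ∧ x2) ∨ (x1 ∧ x2)

(x5 ∨ x1) ∧ (x2 ∨ ¬x3) ∧ (x3 ∨ x2)
≡ (x5 ∧ x2 ∧ x3) ∨ (x5 ∧ x2 ∧ x2) ∨ (x5 ∧ ¬x3 ∧ x3) ∨ (x5 ∧ ¬x3 ∧ x2) ∨ (x1 ∧ x2 ∧ x3) ∨ (x1 ∧ x2 ∧ x2) ∨ (x1 ∧ ¬x3 ∧ x3) ∨ (x1 ∧ ¬x3 ∧ x2)   — distribute ∧ over ∨
≡ (x5 ∧ x2) ∨ (x1 ∧ x2)   — simplify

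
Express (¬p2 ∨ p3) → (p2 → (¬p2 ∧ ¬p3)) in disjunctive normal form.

(¬p2 ∨ p3) → (p2 → (¬p2 ∧ ¬p3))
= ¬(¬p2 ∨ p3) ∨ (p2 → (¬p2 ∧ ¬p3))   (eliminate →)
= ¬(¬p2 ∨ p3) ∨ ¬p2 ∨ (¬p2 ∧ ¬p3)   (eliminate →)
= (¬¬p2 ∧ ¬p3) ∨ ¬p2 ∨ (¬p2 ∧ ¬p3)   (De Morgan)
= (p2 ∧ ¬p3) ∨ ¬p2 ∨ (¬p2 ∧ ¬p3)   (double negation)
= (p2 ∧ ¬p3) ∨ ¬p2   (simplify)

(p2 ∧ ¬p3) ∨ ¬p2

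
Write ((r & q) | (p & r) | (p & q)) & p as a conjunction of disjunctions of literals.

((r & q) | (p & r) | (p & q)) & p
≡ (r | p | p) & (r | p | q) & (r | r | p) & (r | r | q) & (q | p | p) & (q | p | q) & (q | r | p) & (q | r | q) & p   [distribute | over &]
≡ (r | q) & p   [simplify]

(r | q) & p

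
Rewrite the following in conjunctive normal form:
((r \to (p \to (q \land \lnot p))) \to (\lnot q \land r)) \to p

((r \to (p \to (q \land \lnot p))) \to (\lnot q \land r)) \to p
⇔ \lnot ((r \to (p \to (q \land \lnot p))) \to (\lnot q \land r)) \lor p   (eliminate \to)
⇔ \lnot (\lnot (r \to (p \to (q \land \lnot p))) \lor (\lnot q \land r)) \lor p   (eliminate \to)
⇔ \lnot (\lnot (\lnot r \lor (p \to (q \land \lnot p))) \lor (\lnot q \land r)) \lor p   (eliminate \to)
⇔ \lnot (\lnot (\lnot r \lor \lnot p \lor (q \land \lnot p)) \lor (\lnot q \land r)) \lor p   (eliminate \to)
⇔ (\lnot \lnot (\lnot r \lor \lnot p \lor (q \land \lnot p)) \land \lnot (\lnot q \land r)) \lor p   (De Morgan)
⇔ ((\lnot r \lor \lnot p \lor (q \land \lnot p)) \land \lnot (\lnot q \land r)) \lor p   (double negation)
⇔ ((\lnot r \lor \lnot p \lor (q \land \lnot p)) \land (\lnot \lnot q \lor \lnot r)) \lor p   (De Morgan)
⇔ ((\lnot r \lor \lnot p \lor (q \land \lnot p)) \land (q \lor \lnot r)) \lor p   (double negation)
⇔ (\lnot r \lor \lnot p \lor q \lor p) \land (\lnot r \lor \lnot p \lor \lnot p \lor p) \land (q \lor \lnot r \lor p)   (distribute \lor over \land)
⇔ q \lor \lnot r \lor p   (simplify)

q \lor \lnot r \lor p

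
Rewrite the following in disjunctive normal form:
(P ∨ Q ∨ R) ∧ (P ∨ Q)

P ∨ Q

(P ∨ Q ∨ R) ∧ (P ∨ Q)
= (P ∧ P) ∨ (P ∧ Q) ∨ (Q ∧ P) ∨ (Q ∧ Q) ∨ (R ∧ P) ∨ (R ∧ Q)   (distribute ∧ over ∨)
= P ∨ Q   (simplify)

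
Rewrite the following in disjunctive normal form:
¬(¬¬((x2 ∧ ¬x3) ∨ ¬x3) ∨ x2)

¬(¬¬((x2 ∧ ¬x3) ∨ ¬x3) ∨ x2)
≡ ¬¬¬((x2 ∧ ¬x3) ∨ ¬x3) ∧ ¬x2   [De Morgan]
≡ ¬((x2 ∧ ¬x3) ∨ ¬x3) ∧ ¬x2   [double negation]
≡ ¬(x2 ∧ ¬x3) ∧ ¬¬x3 ∧ ¬x2   [De Morgan]
≡ (¬x2 ∨ ¬¬x3) ∧ ¬¬x3 ∧ ¬x2   [De Morgan]
≡ (¬x2 ∨ x3) ∧ ¬¬x3 ∧ ¬x2   [double negation]
≡ (¬x2 ∨ x3) ∧ x3 ∧ ¬x2   [double negation]
≡ (¬x2 ∧ x3 ∧ ¬x2) ∨ (x3 ∧ x3 ∧ ¬x2)   [distribute ∧ over ∨]
≡ ¬x2 ∧ x3   [simplify]

¬x2 ∧ x3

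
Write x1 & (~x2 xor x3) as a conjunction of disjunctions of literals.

x1 & (~x2 | x3) & (x2 | ~x3)

x1 & (~x2 xor x3)
= x1 & (~x2 | x3) & ~(~x2 & x3)   [expand xor]
= x1 & (~x2 | x3) & (~~x2 | ~x3)   [De Morgan]
= x1 & (~x2 | x3) & (x2 | ~x3)   [double negation]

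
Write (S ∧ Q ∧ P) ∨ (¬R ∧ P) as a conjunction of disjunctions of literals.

(S ∧ Q ∧ P) ∨ (¬R ∧ P)
≡ (S ∨ ¬R) ∧ (S ∨ P) ∧ (Q ∨ ¬R) ∧ (Q ∨ P) ∧ (P ∨ ¬R) ∧ (P ∨ P)   [distribute ∨ over ∧]
≡ (S ∨ ¬R) ∧ (Q ∨ ¬R) ∧ P   [simplify]

(S ∨ ¬R) ∧ (Q ∨ ¬R) ∧ P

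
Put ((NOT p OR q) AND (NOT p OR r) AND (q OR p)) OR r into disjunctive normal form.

((NOT p OR q) AND (NOT p OR r) AND (q OR p)) OR r
≡ (NOT p AND NOT p AND q) OR (NOT p AND NOT p AND p) OR (NOT p AND r AND q) OR (NOT p AND r AND p) OR (q AND NOT p AND q) OR (q AND NOT p AND p) OR (q AND r AND q) OR (q AND r AND p) OR r
≡ (NOT p AND q) OR r

(NOT p AND q) OR r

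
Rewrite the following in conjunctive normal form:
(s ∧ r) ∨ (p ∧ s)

(s ∧ r) ∨ (p ∧ s)
≡ (s ∨ p) ∧ (s ∨ s) ∧ (r ∨ p) ∧ (r ∨ s)   [distribute ∨ over ∧]
≡ s ∧ (r ∨ p)   [simplify]

s ∧ (r ∨ p)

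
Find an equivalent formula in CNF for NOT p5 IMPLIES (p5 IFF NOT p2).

NOT p5 IMPLIES (p5 IFF NOT p2)
≡ NOT NOT p5 OR (p5 IFF NOT p2)   [eliminate IMPLIES]
≡ NOT NOT p5 OR ((p5 IMPLIES NOT p2) AND (NOT p2 IMPLIES p5))   [eliminate IFF]
≡ NOT NOT p5 OR ((NOT p5 OR NOT p2) AND (NOT p2 IMPLIES p5))   [eliminate IMPLIES]
≡ NOT NOT p5 OR ((NOT p5 OR NOT p2) AND (NOT NOT p2 OR p5))   [eliminate IMPLIES]
≡ p5 OR ((NOT p5 OR NOT p2) AND (NOT NOT p2 OR p5))   [double negation]
≡ p5 OR ((NOT p5 OR NOT p2) AND (p2 OR p5))   [double negation]
≡ (p5 OR NOT p5 OR NOT p2) AND (p5 OR p2 OR p5)   [distribute OR over AND]
≡ p5 OR p2   [simplify]

p5 OR p2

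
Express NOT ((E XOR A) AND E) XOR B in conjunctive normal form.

NOT ((E XOR A) AND E) XOR B
⇔ (NOT ((E XOR A) AND E) OR B) AND NOT (NOT ((E XOR A) AND E) AND B)   — expand XOR
⇔ (NOT ((E OR A) AND NOT (E AND A) AND E) OR B) AND NOT (NOT ((E XOR A) AND E) AND B)   — expand XOR
⇔ (NOT ((E OR A) AND NOT (E AND A) AND E) OR B) AND NOT (NOT ((E OR A) AND NOT (E AND A) AND E) AND B)   — expand XOR
⇔ (NOT (E OR A) OR NOT NOT (E AND A) OR NOT E OR B) AND NOT (NOT ((E OR A) AND NOT (E AND A) AND E) AND B)   — De Morgan
⇔ ((NOT E AND NOT A) OR NOT NOT (E AND A) OR NOT E OR B) AND NOT (NOT ((E OR A) AND NOT (E AND A) AND E) AND B)   — De Morgan
⇔ ((NOT E AND NOT A) OR (E AND A) OR NOT E OR B) AND NOT (NOT ((E OR A) AND NOT (E AND A) AND E) AND B)   — double negation
⇔ ((NOT E AND NOT A) OR (E AND A) OR NOT E OR B) AND (NOT NOT ((E OR A) AND NOT (E AND A) AND E) OR NOT B)   — De Morgan
⇔ ((NOT E AND NOT A) OR (E AND A) OR NOT E OR B) AND (((E OR A) AND NOT (E AND A) AND E) OR NOT B)   — double negation
⇔ ((NOT E AND NOT A) OR (E AND A) OR NOT E OR B) AND (((E OR A) AND (NOT E OR NOT A) AND E) OR NOT B)   — De Morgan
⇔ (NOT E OR E OR NOT E OR B) AND (NOT E OR A OR NOT E OR B) AND (NOT A OR E OR NOT E OR B) AND (NOT A OR A OR NOT E OR B) AND (E OR A OR NOT B) AND (NOT E OR NOT A OR NOT B) AND (E OR NOT B)   — distribute OR over AND
⇔ (NOT E OR A OR B) AND (NOT E OR NOT A OR NOT B) AND (E OR NOT B)   — simplify

(NOT E OR A OR B) AND (NOT E OR NOT A OR NOT B) AND (E OR NOT B)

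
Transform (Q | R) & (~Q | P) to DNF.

(Q & P) | (R & ~Q) | (R & P)

(Q | R) & (~Q | P)
≡ (Q & ~Q) | (Q & P) | (R & ~Q) | (R & P)   [distribute & over |]
≡ (Q & P) | (R & ~Q) | (R & P)   [simplify]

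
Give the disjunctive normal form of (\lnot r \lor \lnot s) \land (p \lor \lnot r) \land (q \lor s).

(\lnot r \land q) \lor (\lnot r \land s) \lor (\lnot s \land p \land q)

(\lnot r \lor \lnot s) \land (p \lor \lnot r) \land (q \lor s)
≡ (\lnot r \land p \land q) \lor (\lnot r \land p \land s) \lor (\lnot r \land \lnot r \land q) \lor (\lnot r \land \lnot r \land s) \lor (\lnot s \land p \land q) \lor (\lnot s \land p \land s) \lor (\lnot s \land \lnot r \land q) \lor (\lnot s \land \lnot r \land s)   [distribute \land over \lor]
≡ (\lnot r \land q) \lor (\lnot r \land s) \lor (\lnot s \land p \land q)   [simplify]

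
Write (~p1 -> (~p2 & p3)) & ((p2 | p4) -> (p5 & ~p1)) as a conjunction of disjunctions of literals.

(~p1 -> (~p2 & p3)) & ((p2 | p4) -> (p5 & ~p1))
≡ (~~p1 | (~p2 & p3)) & ((p2 | p4) -> (p5 & ~p1))
≡ (~~p1 | (~p2 & p3)) & (~(p2 | p4) | (p5 & ~p1))
≡ (p1 | (~p2 & p3)) & (~(p2 | p4) | (p5 & ~p1))
≡ (p1 | (~p2 & p3)) & ((~p2 & ~p4) | (p5 & ~p1))
≡ (p1 | ~p2) & (p1 | p3) & (~p2 | p5) & (~p2 | ~p1) & (~p4 | p5) & (~p4 | ~p1)

(p1 | ~p2) & (p1 | p3) & (~p2 | p5) & (~p2 | ~p1) & (~p4 | p5) & (~p4 | ~p1)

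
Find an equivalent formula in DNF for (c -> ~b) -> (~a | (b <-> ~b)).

(c & b) | ~a

(c -> ~b) -> (~a | (b <-> ~b))
= ~(c -> ~b) | ~a | (b <-> ~b)   (eliminate ->)
= ~(~c | ~b) | ~a | (b <-> ~b)   (eliminate ->)
= ~(~c | ~b) | ~a | ((b -> ~b) & (~b -> b))   (eliminate <->)
= ~(~c | ~b) | ~a | ((~b | ~b) & (~b -> b))   (eliminate ->)
= ~(~c | ~b) | ~a | ((~b | ~b) & (~~b | b))   (eliminate ->)
= (~~c & ~~b) | ~a | ((~b | ~b) & (~~b | b))   (De Morgan)
= (c & ~~b) | ~a | ((~b | ~b) & (~~b | b))   (double negation)
= (c & b) | ~a | ((~b | ~b) & (~~b | b))   (double negation)
= (c & b) | ~a | ((~b | ~b) & (b | b))   (double negation)
= (c & b) | ~a | (~b & b) | (~b & b) | (~b & b) | (~b & b)   (distribute & over |)
= (c & b) | ~a   (simplify)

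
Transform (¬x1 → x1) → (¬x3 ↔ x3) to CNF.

(¬x1 ∨ x3) ∧ (¬x1 ∨ ¬x3)

(¬x1 → x1) → (¬x3 ↔ x3)
= ¬(¬x1 → x1) ∨ (¬x3 ↔ x3)   [eliminate →]
= ¬(¬¬x1 ∨ x1) ∨ (¬x3 ↔ x3)   [eliminate →]
= ¬(¬¬x1 ∨ x1) ∨ ((¬x3 → x3) ∧ (x3 → ¬x3))   [eliminate ↔]
= ¬(¬¬x1 ∨ x1) ∨ ((¬¬x3 ∨ x3) ∧ (x3 → ¬x3))   [eliminate →]
= ¬(¬¬x1 ∨ x1) ∨ ((¬¬x3 ∨ x3) ∧ (¬x3 ∨ ¬x3))   [eliminate →]
= (¬¬¬x1 ∧ ¬x1) ∨ ((¬¬x3 ∨ x3) ∧ (¬x3 ∨ ¬x3))   [De Morgan]
= (¬x1 ∧ ¬x1) ∨ ((¬¬x3 ∨ x3) ∧ (¬x3 ∨ ¬x3))   [double negation]
= (¬x1 ∧ ¬x1) ∨ ((x3 ∨ x3) ∧ (¬x3 ∨ ¬x3))   [double negation]
= (¬x1 ∨ x3 ∨ x3) ∧ (¬x1 ∨ ¬x3 ∨ ¬x3) ∧ (¬x1 ∨ x3 ∨ x3) ∧ (¬x1 ∨ ¬x3 ∨ ¬x3)   [distribute ∨ over ∧]
= (¬x1 ∨ x3) ∧ (¬x1 ∨ ¬x3)   [simplify]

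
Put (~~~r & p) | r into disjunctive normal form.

(~~~r & p) | r
⇔ (~r & p) | r   [double negation]

(~r & p) | r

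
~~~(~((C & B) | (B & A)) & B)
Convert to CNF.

C | A | ~B

~~~(~((C & B) | (B & A)) & B)
≡ ~(~((C & B) | (B & A)) & B)   [double negation]
≡ ~~((C & B) | (B & A)) | ~B   [De Morgan]
≡ (C & B) | (B & A) | ~B   [double negation]
≡ (C | B | ~B) & (C | A | ~B) & (B | B | ~B) & (B | A | ~B)   [distribute | over &]
≡ C | A | ~B   [simplify]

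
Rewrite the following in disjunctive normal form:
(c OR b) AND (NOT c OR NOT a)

(c OR b) AND (NOT c OR NOT a)
= (c AND NOT c) OR (c AND NOT a) OR (b AND NOT c) OR (b AND NOT a)   (distribute AND over OR)
= (c AND NOT a) OR (b AND NOT c) OR (b AND NOT a)   (simplify)

(c AND NOT a) OR (b AND NOT c) OR (b AND NOT a)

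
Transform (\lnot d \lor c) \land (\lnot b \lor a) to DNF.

(\lnot d \land \lnot b) \lor (\lnot d \land a) \lor (c \land \lnot b) \lor (c \land a)

(\lnot d \lor c) \land (\lnot b \lor a)
= (\lnot d \land \lnot b) \lor (\lnot d \land a) \lor (c \land \lnot b) \lor (c \land a)   [distribute \land over \lor]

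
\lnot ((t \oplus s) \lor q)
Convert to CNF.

(\lnot t \lor s) \land (\lnot s \lor t) \land \lnot q

\lnot ((t \oplus s) \lor q)
⇔ \lnot ((t \lor s) \land \lnot (t \land s) \lor q)   [expand \oplus]
⇔ \lnot ((t \lor s) \land \lnot (t \land s)) \land \lnot q   [De Morgan]
⇔ (\lnot (t \lor s) \lor \lnot \lnot (t \land s)) \land \lnot q   [De Morgan]
⇔ (\lnot t \land \lnot s \lor \lnot \lnot (t \land s)) \land \lnot q   [De Morgan]
⇔ (\lnot t \land \lnot s \lor t \land s) \land \lnot q   [double negation]
⇔ (\lnot t \lor t) \land (\lnot t \lor s) \land (\lnot s \lor t) \land (\lnot s \lor s) \land \lnot q   [distribute \lor over \land]
⇔ (\lnot t \lor s) \land (\lnot s \lor t) \land \lnot q   [simplify]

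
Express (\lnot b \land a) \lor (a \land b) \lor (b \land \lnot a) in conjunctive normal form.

a \lor b

(\lnot b \land a) \lor (a \land b) \lor (b \land \lnot a)
= (\lnot b \lor a \lor b) \land (\lnot b \lor a \lor \lnot a) \land (\lnot b \lor b \lor b) \land (\lnot b \lor b \lor \lnot a) \land (a \lor a \lor b) \land (a \lor a \lor \lnot a) \land (a \lor b \lor b) \land (a \lor b \lor \lnot a)   — distribute \lor over \land
= a \lor b   — simplify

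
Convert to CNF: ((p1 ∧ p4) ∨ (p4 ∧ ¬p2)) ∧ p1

p4 ∧ p1

((p1 ∧ p4) ∨ (p4 ∧ ¬p2)) ∧ p1
= (p1 ∨ p4) ∧ (p1 ∨ ¬p2) ∧ (p4 ∨ p4) ∧ (p4 ∨ ¬p2) ∧ p1   (distribute ∨ over ∧)
= p4 ∧ p1   (simplify)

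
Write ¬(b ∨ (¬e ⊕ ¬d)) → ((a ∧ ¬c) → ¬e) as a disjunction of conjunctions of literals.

b ∨ (e ∧ ¬d) ∨ ¬a ∨ c ∨ ¬e

¬(b ∨ (¬e ⊕ ¬d)) → ((a ∧ ¬c) → ¬e)
≡ ¬¬(b ∨ (¬e ⊕ ¬d)) ∨ ((a ∧ ¬c) → ¬e)
≡ ¬¬(b ∨ (¬e ∧ ¬¬d) ∨ (¬¬e ∧ ¬d)) ∨ ((a ∧ ¬c) → ¬e)
≡ ¬¬(b ∨ (¬e ∧ ¬¬d) ∨ (¬¬e ∧ ¬d)) ∨ ¬(a ∧ ¬c) ∨ ¬e
≡ b ∨ (¬e ∧ ¬¬d) ∨ (¬¬e ∧ ¬d) ∨ ¬(a ∧ ¬c) ∨ ¬e
≡ b ∨ (¬e ∧ d) ∨ (¬¬e ∧ ¬d) ∨ ¬(a ∧ ¬c) ∨ ¬e
≡ b ∨ (¬e ∧ d) ∨ (e ∧ ¬d) ∨ ¬(a ∧ ¬c) ∨ ¬e
≡ b ∨ (¬e ∧ d) ∨ (e ∧ ¬d) ∨ ¬a ∨ ¬¬c ∨ ¬e
≡ b ∨ (¬e ∧ d) ∨ (e ∧ ¬d) ∨ ¬a ∨ c ∨ ¬e
≡ b ∨ (e ∧ ¬d) ∨ ¬a ∨ c ∨ ¬e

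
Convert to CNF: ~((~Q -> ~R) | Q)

~((~Q -> ~R) | Q)
⇔ ~(~~Q | ~R | Q)   [eliminate ->]
⇔ ~~~Q & ~~R & ~Q   [De Morgan]
⇔ ~Q & ~~R & ~Q   [double negation]
⇔ ~Q & R & ~Q   [double negation]
⇔ ~Q & R   [simplify]

~Q & R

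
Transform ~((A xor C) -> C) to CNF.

(A | C) & ~C

~((A xor C) -> C)
≡ ~(~(A xor C) | C)   [eliminate ->]
≡ ~(~((A | C) & ~(A & C)) | C)   [expand xor]
≡ ~~((A | C) & ~(A & C)) & ~C   [De Morgan]
≡ (A | C) & ~(A & C) & ~C   [double negation]
≡ (A | C) & (~A | ~C) & ~C   [De Morgan]
≡ (A | C) & ~C   [simplify]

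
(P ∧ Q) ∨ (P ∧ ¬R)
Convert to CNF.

P ∧ (Q ∨ ¬R)

(P ∧ Q) ∨ (P ∧ ¬R)
≡ (P ∨ P) ∧ (P ∨ ¬R) ∧ (Q ∨ P) ∧ (Q ∨ ¬R)   — distribute ∨ over ∧
≡ P ∧ (Q ∨ ¬R)   — simplify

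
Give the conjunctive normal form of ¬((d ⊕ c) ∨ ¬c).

¬((d ⊕ c) ∨ ¬c)
= ¬((d ∨ c) ∧ ¬(d ∧ c) ∨ ¬c)   — expand ⊕
= ¬((d ∨ c) ∧ ¬(d ∧ c)) ∧ ¬¬c   — De Morgan
= (¬(d ∨ c) ∨ ¬¬(d ∧ c)) ∧ ¬¬c   — De Morgan
= (¬d ∧ ¬c ∨ ¬¬(d ∧ c)) ∧ ¬¬c   — De Morgan
= (¬d ∧ ¬c ∨ d ∧ c) ∧ ¬¬c   — double negation
= (¬d ∧ ¬c ∨ d ∧ c) ∧ c   — double negation
= (¬d ∨ d) ∧ (¬d ∨ c) ∧ (¬c ∨ d) ∧ (¬c ∨ c) ∧ c   — distribute ∨ over ∧
= (¬c ∨ d) ∧ c   — simplify

(¬c ∨ d) ∧ c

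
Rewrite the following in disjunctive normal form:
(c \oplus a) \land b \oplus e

(c \oplus a) \land b \oplus e
≡ (c \oplus a) \land b \land \lnot e \lor \lnot ((c \oplus a) \land b) \land e   [expand \oplus]
≡ (c \land \lnot a \lor \lnot c \land a) \land b \land \lnot e \lor \lnot ((c \oplus a) \land b) \land e   [expand \oplus]
≡ (c \land \lnot a \lor \lnot c \land a) \land b \land \lnot e \lor \lnot ((c \land \lnot a \lor \lnot c \land a) \land b) \land e   [expand \oplus]
≡ (c \land \lnot a \lor \lnot c \land a) \land b \land \lnot e \lor (\lnot (c \land \lnot a \lor \lnot c \land a) \lor \lnot b) \land e   [De Morgan]
≡ (c \land \lnot a \lor \lnot c \land a) \land b \land \lnot e \lor (\lnot (c \land \lnot a) \land \lnot (\lnot c \land a) \lor \lnot b) \land e   [De Morgan]
≡ (c \land \lnot a \lor \lnot c \land a) \land b \land \lnot e \lor ((\lnot c \lor \lnot \lnot a) \land \lnot (\lnot c \land a) \lor \lnot b) \land e   [De Morgan]
≡ (c \land \lnot a \lor \lnot c \land a) \land b \land \lnot e \lor ((\lnot c \lor a) \land \lnot (\lnot c \land a) \lor \lnot b) \land e   [double negation]
≡ (c \land \lnot a \lor \lnot c \land a) \land b \land \lnot e \lor ((\lnot c \lor a) \land (\lnot \lnot c \lor \lnot a) \lor \lnot b) \land e   [De Morgan]
≡ (c \land \lnot a \lor \lnot c \land a) \land b \land \lnot e \lor ((\lnot c \lor a) \land (c \lor \lnot a) \lor \lnot b) \land e   [double negation]
≡ c \land \lnot a \land b \land \lnot e \lor \lnot c \land a \land b \land \lnot e \lor \lnot c \land c \land e \lor \lnot c \land \lnot a \land e \lor a \land c \land e \lor a \land \lnot a \land e \lor \lnot b \land e   [distribute \land over \lor]
≡ c \land \lnot a \land b \land \lnot e \lor \lnot c \land a \land b \land \lnot e \lor \lnot c \land \lnot a \land e \lor a \land c \land e \lor \lnot b \land e   [simplify]

c \land \lnot a \land b \land \lnot e \lor \lnot c \land a \land b \land \lnot e \lor \lnot c \land \lnot a \land e \lor a \land c \land e \lor \lnot b \land e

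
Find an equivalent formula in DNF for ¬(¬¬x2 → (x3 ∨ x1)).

¬(¬¬x2 → (x3 ∨ x1))
≡ ¬(¬¬¬x2 ∨ x3 ∨ x1)   — eliminate →
≡ ¬¬¬¬x2 ∧ ¬x3 ∧ ¬x1   — De Morgan
≡ ¬¬x2 ∧ ¬x3 ∧ ¬x1   — double negation
≡ x2 ∧ ¬x3 ∧ ¬x1   — double negation

x2 ∧ ¬x3 ∧ ¬x1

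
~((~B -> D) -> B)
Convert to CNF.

(B | D) & ~B

~((~B -> D) -> B)
⇔ ~(~(~B -> D) | B)   — eliminate ->
⇔ ~(~(~~B | D) | B)   — eliminate ->
⇔ ~~(~~B | D) & ~B   — De Morgan
⇔ (~~B | D) & ~B   — double negation
⇔ (B | D) & ~B   — double negation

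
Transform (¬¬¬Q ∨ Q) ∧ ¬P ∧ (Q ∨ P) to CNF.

(¬¬¬Q ∨ Q) ∧ ¬P ∧ (Q ∨ P)
≡ (¬Q ∨ Q) ∧ ¬P ∧ (Q ∨ P)   [double negation]
≡ ¬P ∧ (Q ∨ P)   [simplify]

¬P ∧ (Q ∨ P)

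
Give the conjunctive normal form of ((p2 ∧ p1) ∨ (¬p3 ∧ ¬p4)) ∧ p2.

((p2 ∧ p1) ∨ (¬p3 ∧ ¬p4)) ∧ p2
= (p2 ∨ ¬p3) ∧ (p2 ∨ ¬p4) ∧ (p1 ∨ ¬p3) ∧ (p1 ∨ ¬p4) ∧ p2
= (p1 ∨ ¬p3) ∧ (p1 ∨ ¬p4) ∧ p2

(p1 ∨ ¬p3) ∧ (p1 ∨ ¬p4) ∧ p2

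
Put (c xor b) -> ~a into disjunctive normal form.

(c xor b) -> ~a
⇔ ~(c xor b) | ~a   [eliminate ->]
⇔ ~((c & ~b) | (~c & b)) | ~a   [expand xor]
⇔ (~(c & ~b) & ~(~c & b)) | ~a   [De Morgan]
⇔ ((~c | ~~b) & ~(~c & b)) | ~a   [De Morgan]
⇔ ((~c | b) & ~(~c & b)) | ~a   [double negation]
⇔ ((~c | b) & (~~c | ~b)) | ~a   [De Morgan]
⇔ ((~c | b) & (c | ~b)) | ~a   [double negation]
⇔ (~c & c) | (~c & ~b) | (b & c) | (b & ~b) | ~a   [distribute & over |]
⇔ (~c & ~b) | (b & c) | ~a   [simplify]

(~c & ~b) | (b & c) | ~a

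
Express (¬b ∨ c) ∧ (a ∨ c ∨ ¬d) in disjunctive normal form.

(¬b ∧ a) ∨ (¬b ∧ ¬d) ∨ c

(¬b ∨ c) ∧ (a ∨ c ∨ ¬d)
⇔ (¬b ∧ a) ∨ (¬b ∧ c) ∨ (¬b ∧ ¬d) ∨ (c ∧ a) ∨ (c ∧ c) ∨ (c ∧ ¬d)   — distribute ∧ over ∨
⇔ (¬b ∧ a) ∨ (¬b ∧ ¬d) ∨ c   — simplify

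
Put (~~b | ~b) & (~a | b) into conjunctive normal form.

~a | b

(~~b | ~b) & (~a | b)
= (b | ~b) & (~a | b)   (double negation)
= ~a | b   (simplify)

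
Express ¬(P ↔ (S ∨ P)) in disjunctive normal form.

S ∧ ¬P

¬(P ↔ (S ∨ P))
= ¬((P → (S ∨ P)) ∧ ((S ∨ P) → P))   (eliminate ↔)
= ¬((¬P ∨ S ∨ P) ∧ ((S ∨ P) → P))   (eliminate →)
= ¬((¬P ∨ S ∨ P) ∧ (¬(S ∨ P) ∨ P))   (eliminate →)
= ¬(¬P ∨ S ∨ P) ∨ ¬(¬(S ∨ P) ∨ P)   (De Morgan)
= (¬¬P ∧ ¬S ∧ ¬P) ∨ ¬(¬(S ∨ P) ∨ P)   (De Morgan)
= (P ∧ ¬S ∧ ¬P) ∨ ¬(¬(S ∨ P) ∨ P)   (double negation)
= (P ∧ ¬S ∧ ¬P) ∨ (¬¬(S ∨ P) ∧ ¬P)   (De Morgan)
= (P ∧ ¬S ∧ ¬P) ∨ ((S ∨ P) ∧ ¬P)   (double negation)
= (P ∧ ¬S ∧ ¬P) ∨ (S ∧ ¬P) ∨ (P ∧ ¬P)   (distribute ∧ over ∨)
= S ∧ ¬P   (simplify)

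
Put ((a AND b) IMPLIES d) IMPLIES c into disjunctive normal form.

((a AND b) IMPLIES d) IMPLIES c
≡ NOT ((a AND b) IMPLIES d) OR c   [eliminate IMPLIES]
≡ NOT (NOT (a AND b) OR d) OR c   [eliminate IMPLIES]
≡ (NOT NOT (a AND b) AND NOT d) OR c   [De Morgan]
≡ (a AND b AND NOT d) OR c   [double negation]

(a AND b AND NOT d) OR c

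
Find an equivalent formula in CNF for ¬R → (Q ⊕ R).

¬R → (Q ⊕ R)
= ¬¬R ∨ (Q ⊕ R)
= ¬¬R ∨ ((Q ∨ R) ∧ ¬(Q ∧ R))
= R ∨ ((Q ∨ R) ∧ ¬(Q ∧ R))
= R ∨ ((Q ∨ R) ∧ (¬Q ∨ ¬R))
= (R ∨ Q ∨ R) ∧ (R ∨ ¬Q ∨ ¬R)
= R ∨ Q

R ∨ Q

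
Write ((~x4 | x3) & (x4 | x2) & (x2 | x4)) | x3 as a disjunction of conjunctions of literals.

((~x4 | x3) & (x4 | x2) & (x2 | x4)) | x3
≡ (~x4 & x4 & x2) | (~x4 & x4 & x4) | (~x4 & x2 & x2) | (~x4 & x2 & x4) | (x3 & x4 & x2) | (x3 & x4 & x4) | (x3 & x2 & x2) | (x3 & x2 & x4) | x3   (distribute & over |)
≡ (~x4 & x2) | x3   (simplify)

(~x4 & x2) | x3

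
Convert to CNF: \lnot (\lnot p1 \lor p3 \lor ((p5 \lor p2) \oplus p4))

\lnot (\lnot p1 \lor p3 \lor ((p5 \lor p2) \oplus p4))
≡ \lnot (\lnot p1 \lor p3 \lor ((p5 \lor p2 \lor p4) \land \lnot ((p5 \lor p2) \land p4)))   [expand \oplus]
≡ \lnot \lnot p1 \land \lnot p3 \land \lnot ((p5 \lor p2 \lor p4) \land \lnot ((p5 \lor p2) \land p4))   [De Morgan]
≡ p1 \land \lnot p3 \land \lnot ((p5 \lor p2 \lor p4) \land \lnot ((p5 \lor p2) \land p4))   [double negation]
≡ p1 \land \lnot p3 \land (\lnot (p5 \lor p2 \lor p4) \lor \lnot \lnot ((p5 \lor p2) \land p4))   [De Morgan]
≡ p1 \land \lnot p3 \land ((\lnot p5 \land \lnot p2 \land \lnot p4) \lor \lnot \lnot ((p5 \lor p2) \land p4))   [De Morgan]
≡ p1 \land \lnot p3 \land ((\lnot p5 \land \lnot p2 \land \lnot p4) \lor ((p5 \lor p2) \land p4))   [double negation]
≡ p1 \land \lnot p3 \land (\lnot p5 \lor p5 \lor p2) \land (\lnot p5 \lor p4) \land (\lnot p2 \lor p5 \lor p2) \land (\lnot p2 \lor p4) \land (\lnot p4 \lor p5 \lor p2) \land (\lnot p4 \lor p4)   [distribute \lor over \land]
≡ p1 \land \lnot p3 \land (\lnot p5 \lor p4) \land (\lnot p2 \lor p4) \land (\lnot p4 \lor p5 \lor p2)   [simplify]

p1 \land \lnot p3 \land (\lnot p5 \lor p4) \land (\lnot p2 \lor p4) \land (\lnot p4 \lor p5 \lor p2)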